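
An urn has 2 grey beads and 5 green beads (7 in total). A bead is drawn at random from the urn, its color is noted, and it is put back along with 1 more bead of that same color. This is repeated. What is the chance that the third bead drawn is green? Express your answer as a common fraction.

5/7

Sum over the four possibilities for the first two draws (green/not-green each), tracking how the green count and total change by +1 per draw.
P(third is green) = 5/7 ≈ 0.7143. (In a Pólya urn every draw has the same marginal probability 5/7.)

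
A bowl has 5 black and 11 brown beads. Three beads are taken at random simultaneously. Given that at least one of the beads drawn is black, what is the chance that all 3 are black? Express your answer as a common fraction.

2/79

P(all 3 black) = C(5,3)/C(16,3) = 1/56; P(at least one black) = 1 − C(11,3)/C(16,3) = 79/112.
Since 'all 3 black' ⊆ 'at least one black', P(all 3 | at least one) = 1/56 / 79/112 = 2/79 ≈ 0.0253.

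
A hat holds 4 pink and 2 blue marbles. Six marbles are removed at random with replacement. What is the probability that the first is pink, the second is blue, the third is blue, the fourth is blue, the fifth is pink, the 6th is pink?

Multiply the conditional probability of each draw in order, with replacement (the composition resets each draw).
P = (4/6) · (2/6) · (2/6) · (2/6) · (4/6) · (4/6) = 8/729 ≈ 0.0110.

8/729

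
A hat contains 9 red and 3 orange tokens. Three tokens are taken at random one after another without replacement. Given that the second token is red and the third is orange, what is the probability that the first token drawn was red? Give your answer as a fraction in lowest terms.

4/5

P(first=red and the second token is red and the third is orange) = (9/12)·(8/11)·(3/10) = 9/55.
P(E) = Σ over first color = 9/55 + 9/220 = 9/44.
By Bayes, P(first=red | E) = 9/55 / 9/44 = 4/5 ≈ 0.8000.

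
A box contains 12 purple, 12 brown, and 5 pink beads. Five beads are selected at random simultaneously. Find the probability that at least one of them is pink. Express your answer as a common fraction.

Use the complement: P(at least one pink) = 1 − P(no pink).
P(none) = C(24,5)/C(29,5) = 42504/118755.
So P = 1 − 42504/118755 = 3631/5655 ≈ 0.6421.

3631/5655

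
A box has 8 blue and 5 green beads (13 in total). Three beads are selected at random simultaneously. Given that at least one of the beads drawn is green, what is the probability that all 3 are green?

P(all 3 green) = C(5,3)/C(13,3) = 5/143; P(at least one green) = 1 − C(8,3)/C(13,3) = 115/143.
Since 'all 3 green' ⊆ 'at least one green', P(all 3 | at least one) = 5/143 / 115/143 = 1/23 ≈ 0.0435.

1/23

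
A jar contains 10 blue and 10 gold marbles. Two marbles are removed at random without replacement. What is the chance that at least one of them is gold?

29/38

Use the complement: P(at least one gold) = 1 − P(no gold).
P(none) = C(10,2)/C(20,2) = 45/190.
So P = 1 − 45/190 = 29/38 ≈ 0.7632.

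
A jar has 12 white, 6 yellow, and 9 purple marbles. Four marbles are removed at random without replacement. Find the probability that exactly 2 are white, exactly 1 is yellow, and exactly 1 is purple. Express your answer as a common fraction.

66/325

Unordered draws without replacement: count favorable combinations over C(27,4).
Favorable = C(12,2) · C(6,1) · C(9,1) = 3564; total = C(27,4) = 17550.
P = 3564/17550 = 66/325 ≈ 0.2031.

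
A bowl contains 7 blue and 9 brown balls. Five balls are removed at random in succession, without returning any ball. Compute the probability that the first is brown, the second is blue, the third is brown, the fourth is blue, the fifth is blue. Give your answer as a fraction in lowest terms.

Multiply the conditional probability of each draw in order, without replacement, so each draw removes one from its color and from the total.
P = (9/16) · (7/15) · (8/14) · (6/13) · (5/12) = 3/104 ≈ 0.0288.

3/104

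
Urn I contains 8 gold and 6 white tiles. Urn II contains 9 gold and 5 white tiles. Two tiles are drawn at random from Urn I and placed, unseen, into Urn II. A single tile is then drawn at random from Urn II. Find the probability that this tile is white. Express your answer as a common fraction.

Condition on how many of the transferred tiles are white (from Urn I: 6 white of 14; then Urn II has 16 total).
  0 white: C(6,0)C(8,2)/C(14,2) = 4/13; then P = 5/16
  1 white: C(6,1)C(8,1)/C(14,2) = 48/91; then P = 6/16
  2 white: C(6,2)C(8,0)/C(14,2) = 15/91; then P = 7/16
P(white from Urn II) = 41/112 ≈ 0.3661.

41/112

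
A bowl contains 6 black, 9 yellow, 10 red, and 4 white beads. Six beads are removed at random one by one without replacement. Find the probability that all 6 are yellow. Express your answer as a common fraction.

Unordered draws without replacement: count favorable combinations over C(29,6).
Favorable = C(6,0) · C(9,6) · C(10,0) · C(4,0) = 84; total = C(29,6) = 475020.
P = 84/475020 = 1/5655 ≈ 0.0002.

1/5655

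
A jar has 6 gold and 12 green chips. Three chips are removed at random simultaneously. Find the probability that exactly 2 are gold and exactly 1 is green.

15/68

Unordered draws without replacement: count favorable combinations over C(18,3).
Favorable = C(6,2) · C(12,1) = 180; total = C(18,3) = 816.
P = 180/816 = 15/68 ≈ 0.2206.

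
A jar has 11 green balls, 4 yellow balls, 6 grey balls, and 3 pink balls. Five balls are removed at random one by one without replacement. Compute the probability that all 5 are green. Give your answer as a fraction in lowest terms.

1/92

Unordered draws without replacement: count favorable combinations over C(24,5).
Favorable = C(11,5) · C(4,0) · C(6,0) · C(3,0) = 462; total = C(24,5) = 42504.
P = 462/42504 = 1/92 ≈ 0.0109.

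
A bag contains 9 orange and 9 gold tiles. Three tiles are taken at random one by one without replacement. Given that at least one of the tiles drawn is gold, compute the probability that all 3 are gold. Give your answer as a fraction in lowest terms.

P(all 3 gold) = C(9,3)/C(18,3) = 7/68; P(at least one gold) = 1 − C(9,3)/C(18,3) = 61/68.
Since 'all 3 gold' ⊆ 'at least one gold', P(all 3 | at least one) = 7/68 / 61/68 = 7/61 ≈ 0.1148.

7/61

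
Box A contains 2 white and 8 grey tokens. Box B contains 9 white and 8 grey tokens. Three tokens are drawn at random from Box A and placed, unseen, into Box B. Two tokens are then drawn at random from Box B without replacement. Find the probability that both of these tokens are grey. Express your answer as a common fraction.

Condition on how many of the transferred tokens are grey (from Box A: 8 grey of 10; then Box B has 20 total).
  1 grey: C(8,1)C(2,2)/C(10,3) = 1/15; then P = C(9,2)/C(20,2) = 18/95
  2 grey: C(8,2)C(2,1)/C(10,3) = 7/15; then P = C(10,2)/C(20,2) = 9/38
  3 grey: C(8,3)C(2,0)/C(10,3) = 7/15; then P = C(11,2)/C(20,2) = 11/38
P(both grey) = 368/1425 ≈ 0.2582.

368/1425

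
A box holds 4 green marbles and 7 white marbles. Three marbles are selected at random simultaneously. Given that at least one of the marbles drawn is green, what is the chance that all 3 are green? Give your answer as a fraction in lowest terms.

P(all 3 green) = C(4,3)/C(11,3) = 4/165; P(at least one green) = 1 − C(7,3)/C(11,3) = 26/33.
Since 'all 3 green' ⊆ 'at least one green', P(all 3 | at least one) = 4/165 / 26/33 = 2/65 ≈ 0.0308.

2/65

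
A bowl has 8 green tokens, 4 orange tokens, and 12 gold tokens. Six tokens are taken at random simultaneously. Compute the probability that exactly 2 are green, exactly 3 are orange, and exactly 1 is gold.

48/4807

Unordered draws without replacement: count favorable combinations over C(24,6).
Favorable = C(8,2) · C(4,3) · C(12,1) = 1344; total = C(24,6) = 134596.
P = 1344/134596 = 48/4807 ≈ 0.0100.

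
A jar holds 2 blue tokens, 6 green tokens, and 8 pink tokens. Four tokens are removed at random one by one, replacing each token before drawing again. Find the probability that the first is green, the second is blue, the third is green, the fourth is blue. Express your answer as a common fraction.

Multiply the conditional probability of each draw in order, with replacement (the composition resets each draw).
P = (6/16) · (2/16) · (6/16) · (2/16) = 9/4096 ≈ 0.0022.

9/4096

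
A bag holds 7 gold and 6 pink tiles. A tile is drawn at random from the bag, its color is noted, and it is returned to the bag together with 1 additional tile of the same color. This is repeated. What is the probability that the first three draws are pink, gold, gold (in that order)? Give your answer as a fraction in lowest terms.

Track the composition after each reinforcement of +1.
P = (6/13) · (7/14) · (8/15) = 8/65 ≈ 0.1231.

8/65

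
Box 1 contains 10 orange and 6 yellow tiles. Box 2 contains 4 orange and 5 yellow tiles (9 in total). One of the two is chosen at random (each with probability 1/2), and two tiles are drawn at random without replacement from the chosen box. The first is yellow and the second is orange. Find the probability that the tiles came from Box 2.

P(E | Box 1) = 1/4; P(E | Box 2) = 5/18.
P(E) = 1/2·1/4 + 1/2·5/18 = 19/72.
By Bayes' rule, P(Box 2 | E) = 5/36 / 19/72 = 10/19 ≈ 0.5263.

10/19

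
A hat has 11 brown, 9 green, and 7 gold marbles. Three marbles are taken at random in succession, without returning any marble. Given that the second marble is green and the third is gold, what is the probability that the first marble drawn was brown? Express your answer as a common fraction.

11/25

P(first=brown and the second marble is green and the third is gold) = (11/27)·(9/26)·(7/25) = 77/1950.
P(E) = Σ over first color = 77/1950 + 28/975 + 7/325 = 7/78.
By Bayes, P(first=brown | E) = 77/1950 / 7/78 = 11/25 ≈ 0.4400.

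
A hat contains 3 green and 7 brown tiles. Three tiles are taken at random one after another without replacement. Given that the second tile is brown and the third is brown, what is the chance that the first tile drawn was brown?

5/8

P(first=brown and the second tile is brown and the third is brown) = (7/10)·(6/9)·(5/8) = 7/24.
P(E) = Σ over first color = 7/40 + 7/24 = 7/15.
By Bayes, P(first=brown | E) = 7/24 / 7/15 = 5/8 ≈ 0.6250.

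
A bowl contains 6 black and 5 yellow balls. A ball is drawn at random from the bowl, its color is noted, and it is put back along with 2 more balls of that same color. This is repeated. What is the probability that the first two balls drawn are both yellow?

After a yellow draw the bowl holds 7 yellow out of 13.
P = (5/11)·(7/13) = 35/143 ≈ 0.2448.

35/143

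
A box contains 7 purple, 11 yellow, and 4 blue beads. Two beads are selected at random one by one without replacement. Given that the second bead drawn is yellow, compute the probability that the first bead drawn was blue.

4/21

P(first=blue and the second bead drawn is yellow) = (4/22)·(11/21) = 2/21.
P(the second bead drawn is yellow) = Σ over first color = 1/6 + 5/21 + 2/21 = 1/2.
By Bayes, P(first=blue | the second bead drawn is yellow) = 2/21 / 1/2 = 4/21 ≈ 0.1905.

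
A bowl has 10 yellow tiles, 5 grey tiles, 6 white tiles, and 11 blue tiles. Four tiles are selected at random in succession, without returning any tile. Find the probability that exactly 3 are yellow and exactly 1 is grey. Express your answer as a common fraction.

15/899

Unordered draws without replacement: count favorable combinations over C(32,4).
Favorable = C(10,3) · C(5,1) · C(6,0) · C(11,0) = 600; total = C(32,4) = 35960.
P = 600/35960 = 15/899 ≈ 0.0167.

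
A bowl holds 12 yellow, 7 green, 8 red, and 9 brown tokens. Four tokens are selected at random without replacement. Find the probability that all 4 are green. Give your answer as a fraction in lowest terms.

1/1683

Unordered draws without replacement: count favorable combinations over C(36,4).
Favorable = C(12,0) · C(7,4) · C(8,0) · C(9,0) = 35; total = C(36,4) = 58905.
P = 35/58905 = 1/1683 ≈ 0.0006.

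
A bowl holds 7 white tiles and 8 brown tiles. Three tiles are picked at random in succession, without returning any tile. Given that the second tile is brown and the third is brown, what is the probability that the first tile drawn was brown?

6/13

P(first=brown and the second tile is brown and the third is brown) = (8/15)·(7/14)·(6/13) = 8/65.
P(E) = Σ over first color = 28/195 + 8/65 = 4/15.
By Bayes, P(first=brown | E) = 8/65 / 4/15 = 6/13 ≈ 0.4615.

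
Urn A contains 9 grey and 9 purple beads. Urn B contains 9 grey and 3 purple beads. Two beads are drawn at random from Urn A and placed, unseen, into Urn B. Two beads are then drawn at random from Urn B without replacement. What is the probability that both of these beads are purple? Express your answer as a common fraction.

Condition on how many of the transferred beads are purple (from Urn A: 9 purple of 18; then Urn B has 14 total).
  0 purple: C(9,0)C(9,2)/C(18,2) = 4/17; then P = C(3,2)/C(14,2) = 3/91
  1 purple: C(9,1)C(9,1)/C(18,2) = 9/17; then P = C(4,2)/C(14,2) = 6/91
  2 purple: C(9,2)C(9,0)/C(18,2) = 4/17; then P = C(5,2)/C(14,2) = 10/91
P(both purple) = 106/1547 ≈ 0.0685.

106/1547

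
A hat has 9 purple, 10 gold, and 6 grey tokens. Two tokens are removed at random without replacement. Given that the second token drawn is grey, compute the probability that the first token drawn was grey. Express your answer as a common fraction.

5/24

P(first=grey and the second token drawn is grey) = (6/25)·(5/24) = 1/20.
P(the second token drawn is grey) = Σ over first color = 9/100 + 1/10 + 1/20 = 6/25.
By Bayes, P(first=grey | the second token drawn is grey) = 1/20 / 6/25 = 5/24 ≈ 0.2083.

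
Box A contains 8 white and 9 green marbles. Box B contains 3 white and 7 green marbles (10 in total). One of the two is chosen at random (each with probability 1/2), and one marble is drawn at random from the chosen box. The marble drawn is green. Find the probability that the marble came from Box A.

P(green | Box A) = 9/17; P(green | Box B) = 7/10.
P(green) = 1/2·9/17 + 1/2·7/10 = 209/340.
By Bayes' rule, P(Box A | green) = 9/34 / 209/340 = 90/209 ≈ 0.4306.

90/209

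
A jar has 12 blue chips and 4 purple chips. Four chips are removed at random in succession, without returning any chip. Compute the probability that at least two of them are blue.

253/260

Sum the hypergeometric tail for j = 2,…,4 blue chips.
Favorable = C(12,2)·C(4,2) + C(12,3)·C(4,1) + C(12,4)·C(4,0) = 1771; total = C(16,4) = 1820.
P = 1771/1820 = 253/260 ≈ 0.9731.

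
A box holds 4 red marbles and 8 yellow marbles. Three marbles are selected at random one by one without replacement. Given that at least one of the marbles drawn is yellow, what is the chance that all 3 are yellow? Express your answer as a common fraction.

P(all 3 yellow) = C(8,3)/C(12,3) = 14/55; P(at least one yellow) = 1 − C(4,3)/C(12,3) = 54/55.
Since 'all 3 yellow' ⊆ 'at least one yellow', P(all 3 | at least one) = 14/55 / 54/55 = 7/27 ≈ 0.2593.

7/27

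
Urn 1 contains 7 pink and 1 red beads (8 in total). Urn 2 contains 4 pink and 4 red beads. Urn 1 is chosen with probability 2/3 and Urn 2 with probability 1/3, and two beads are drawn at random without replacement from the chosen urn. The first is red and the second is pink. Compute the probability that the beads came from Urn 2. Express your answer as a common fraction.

P(E | Urn 1) = 1/8; P(E | Urn 2) = 2/7.
P(E) = 2/3·1/8 + 1/3·2/7 = 5/28.
By Bayes' rule, P(Urn 2 | E) = 2/21 / 5/28 = 8/15 ≈ 0.5333.

8/15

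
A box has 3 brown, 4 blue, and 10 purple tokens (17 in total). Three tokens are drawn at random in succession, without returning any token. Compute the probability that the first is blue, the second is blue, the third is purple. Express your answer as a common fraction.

Multiply the conditional probability of each draw in order, without replacement, so each draw removes one from its color and from the total.
P = (4/17) · (3/16) · (10/15) = 1/34 ≈ 0.0294.

1/34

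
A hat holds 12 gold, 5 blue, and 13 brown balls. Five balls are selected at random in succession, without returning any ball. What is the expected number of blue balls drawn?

5/6

By linearity of expectation, E[X] = Σ P(draw i is blue); by symmetry each draw (even without replacement) has P(blue) = 5/30.
E[X] = 5 · 5/30 = 5/6 ≈ 0.8333.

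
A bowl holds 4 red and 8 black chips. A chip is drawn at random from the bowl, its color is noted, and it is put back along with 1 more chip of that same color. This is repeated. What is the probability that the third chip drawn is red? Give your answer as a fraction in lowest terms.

Sum over the four possibilities for the first two draws (red/not-red each), tracking how the red count and total change by +1 per draw.
P(third is red) = 1/3 ≈ 0.3333. (In a Pólya urn every draw has the same marginal probability 4/12.)

1/3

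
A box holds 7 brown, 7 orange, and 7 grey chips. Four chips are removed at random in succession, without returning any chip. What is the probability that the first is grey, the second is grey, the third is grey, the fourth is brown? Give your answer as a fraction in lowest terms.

Multiply the conditional probability of each draw in order, without replacement, so each draw removes one from its color and from the total.
P = (7/21) · (6/20) · (5/19) · (7/18) = 7/684 ≈ 0.0102.

7/684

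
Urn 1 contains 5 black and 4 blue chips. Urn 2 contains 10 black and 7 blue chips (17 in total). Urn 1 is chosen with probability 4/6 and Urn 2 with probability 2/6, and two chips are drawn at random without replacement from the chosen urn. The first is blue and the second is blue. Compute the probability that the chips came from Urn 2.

63/199

P(E | Urn 1) = 1/6; P(E | Urn 2) = 21/136.
P(E) = 2/3·1/6 + 1/3·21/136 = 199/1224.
By Bayes' rule, P(Urn 2 | E) = 7/136 / 199/1224 = 63/199 ≈ 0.3166.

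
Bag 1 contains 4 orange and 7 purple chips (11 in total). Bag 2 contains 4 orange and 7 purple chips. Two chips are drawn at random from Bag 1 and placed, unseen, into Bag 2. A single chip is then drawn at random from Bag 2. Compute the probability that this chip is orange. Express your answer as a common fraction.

Condition on how many of the transferred chips are orange (from Bag 1: 4 orange of 11; then Bag 2 has 13 total).
  0 orange: C(4,0)C(7,2)/C(11,2) = 21/55; then P = 4/13
  1 orange: C(4,1)C(7,1)/C(11,2) = 28/55; then P = 5/13
  2 orange: C(4,2)C(7,0)/C(11,2) = 6/55; then P = 6/13
P(orange from Bag 2) = 4/11 ≈ 0.3636.

4/11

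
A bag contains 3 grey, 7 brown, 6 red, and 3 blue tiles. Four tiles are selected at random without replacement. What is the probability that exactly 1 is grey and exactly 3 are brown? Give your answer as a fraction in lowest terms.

35/1292

Unordered draws without replacement: count favorable combinations over C(19,4).
Favorable = C(3,1) · C(7,3) · C(6,0) · C(3,0) = 105; total = C(19,4) = 3876.
P = 105/3876 = 35/1292 ≈ 0.0271.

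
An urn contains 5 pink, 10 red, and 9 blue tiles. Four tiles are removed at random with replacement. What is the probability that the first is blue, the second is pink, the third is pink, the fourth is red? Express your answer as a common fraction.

Multiply the conditional probability of each draw in order, with replacement (the composition resets each draw).
P = (9/24) · (5/24) · (5/24) · (10/24) = 125/18432 ≈ 0.0068.

125/18432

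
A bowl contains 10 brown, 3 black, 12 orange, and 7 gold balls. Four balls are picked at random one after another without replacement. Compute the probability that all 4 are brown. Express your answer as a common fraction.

Unordered draws without replacement: count favorable combinations over C(32,4).
Favorable = C(10,4) · C(3,0) · C(12,0) · C(7,0) = 210; total = C(32,4) = 35960.
P = 210/35960 = 21/3596 ≈ 0.0058.

21/3596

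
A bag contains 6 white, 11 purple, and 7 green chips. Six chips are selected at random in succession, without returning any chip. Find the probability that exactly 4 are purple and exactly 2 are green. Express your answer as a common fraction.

Unordered draws without replacement: count favorable combinations over C(24,6).
Favorable = C(6,0) · C(11,4) · C(7,2) = 6930; total = C(24,6) = 134596.
P = 6930/134596 = 45/874 ≈ 0.0515.

45/874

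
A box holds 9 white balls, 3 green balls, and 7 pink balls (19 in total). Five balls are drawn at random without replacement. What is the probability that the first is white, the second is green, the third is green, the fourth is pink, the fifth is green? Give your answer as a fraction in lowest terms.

7/25840

Multiply the conditional probability of each draw in order, without replacement, so each draw removes one from its color and from the total.
P = (9/19) · (3/18) · (2/17) · (7/16) · (1/15) = 7/25840 ≈ 0.0003.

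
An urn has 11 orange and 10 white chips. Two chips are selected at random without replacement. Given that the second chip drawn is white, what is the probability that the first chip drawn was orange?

11/20

P(first=orange and the second chip drawn is white) = (11/21)·(10/20) = 11/42.
P(the second chip drawn is white) = Σ over first color = 11/42 + 3/14 = 10/21.
By Bayes, P(first=orange | the second chip drawn is white) = 11/42 / 10/21 = 11/20 ≈ 0.5500.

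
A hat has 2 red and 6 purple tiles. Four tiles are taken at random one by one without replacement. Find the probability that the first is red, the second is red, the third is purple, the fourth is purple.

Multiply the conditional probability of each draw in order, without replacement, so each draw removes one from its color and from the total.
P = (2/8) · (1/7) · (6/6) · (5/5) = 1/28 ≈ 0.0357.

1/28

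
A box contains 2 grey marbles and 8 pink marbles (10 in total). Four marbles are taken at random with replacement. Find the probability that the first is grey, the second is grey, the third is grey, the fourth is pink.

4/625

Multiply the conditional probability of each draw in order, with replacement (the composition resets each draw).
P = (2/10) · (2/10) · (2/10) · (8/10) = 4/625 ≈ 0.0064.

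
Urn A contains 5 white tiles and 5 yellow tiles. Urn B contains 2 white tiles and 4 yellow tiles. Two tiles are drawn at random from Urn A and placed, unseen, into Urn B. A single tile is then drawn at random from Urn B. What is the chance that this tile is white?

3/8

Condition on how many of the transferred tiles are white (from Urn A: 5 white of 10; then Urn B has 8 total).
  0 white: C(5,0)C(5,2)/C(10,2) = 2/9; then P = 2/8
  1 white: C(5,1)C(5,1)/C(10,2) = 5/9; then P = 3/8
  2 white: C(5,2)C(5,0)/C(10,2) = 2/9; then P = 4/8
P(white from Urn B) = 3/8 ≈ 0.3750.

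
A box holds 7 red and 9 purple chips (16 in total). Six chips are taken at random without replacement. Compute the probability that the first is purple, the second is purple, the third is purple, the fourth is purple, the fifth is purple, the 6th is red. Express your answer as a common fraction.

Multiply the conditional probability of each draw in order, without replacement, so each draw removes one from its color and from the total.
P = (9/16) · (8/15) · (7/14) · (6/13) · (5/12) · (7/11) = 21/1144 ≈ 0.0184.

21/1144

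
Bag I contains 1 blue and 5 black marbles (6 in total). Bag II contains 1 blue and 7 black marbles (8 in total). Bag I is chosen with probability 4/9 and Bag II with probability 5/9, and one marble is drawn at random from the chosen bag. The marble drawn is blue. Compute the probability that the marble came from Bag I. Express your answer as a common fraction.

P(blue | Bag I) = 1/6; P(blue | Bag II) = 1/8.
P(blue) = 4/9·1/6 + 5/9·1/8 = 31/216.
By Bayes' rule, P(Bag I | blue) = 2/27 / 31/216 = 16/31 ≈ 0.5161.

16/31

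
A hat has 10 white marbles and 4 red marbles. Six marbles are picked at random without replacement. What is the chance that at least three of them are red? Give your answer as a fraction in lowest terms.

25/143

Sum the hypergeometric tail for j = 3,…,4 red marbles.
Favorable = C(4,3)·C(10,3) + C(4,4)·C(10,2) = 525; total = C(14,6) = 3003.
P = 525/3003 = 25/143 ≈ 0.1748.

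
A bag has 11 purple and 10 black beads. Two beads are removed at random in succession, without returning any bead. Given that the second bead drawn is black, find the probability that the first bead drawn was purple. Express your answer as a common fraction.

11/20

P(first=purple and the second bead drawn is black) = (11/21)·(10/20) = 11/42.
P(the second bead drawn is black) = Σ over first color = 11/42 + 3/14 = 10/21.
By Bayes, P(first=purple | the second bead drawn is black) = 11/42 / 10/21 = 11/20 ≈ 0.5500.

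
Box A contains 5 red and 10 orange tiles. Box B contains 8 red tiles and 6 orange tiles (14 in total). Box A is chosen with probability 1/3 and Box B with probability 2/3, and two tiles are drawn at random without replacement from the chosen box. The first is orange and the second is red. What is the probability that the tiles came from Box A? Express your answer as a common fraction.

65/209

P(E | Box A) = 5/21; P(E | Box B) = 24/91.
P(E) = 1/3·5/21 + 2/3·24/91 = 209/819.
By Bayes' rule, P(Box A | E) = 5/63 / 209/819 = 65/209 ≈ 0.3110.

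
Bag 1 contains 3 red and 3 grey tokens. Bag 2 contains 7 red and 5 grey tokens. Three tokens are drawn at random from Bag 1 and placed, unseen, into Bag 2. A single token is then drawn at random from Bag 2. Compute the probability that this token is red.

17/30

Condition on how many of the transferred tokens are red (from Bag 1: 3 red of 6; then Bag 2 has 15 total).
  0 red: C(3,0)C(3,3)/C(6,3) = 1/20; then P = 7/15
  1 red: C(3,1)C(3,2)/C(6,3) = 9/20; then P = 8/15
  2 red: C(3,2)C(3,1)/C(6,3) = 9/20; then P = 9/15
  3 red: C(3,3)C(3,0)/C(6,3) = 1/20; then P = 10/15
P(red from Bag 2) = 17/30 ≈ 0.5667.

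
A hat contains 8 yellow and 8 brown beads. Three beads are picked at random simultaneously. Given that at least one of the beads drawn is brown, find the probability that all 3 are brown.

P(all 3 brown) = C(8,3)/C(16,3) = 1/10; P(at least one brown) = 1 − C(8,3)/C(16,3) = 9/10.
Since 'all 3 brown' ⊆ 'at least one brown', P(all 3 | at least one) = 1/10 / 9/10 = 1/9 ≈ 0.1111.

1/9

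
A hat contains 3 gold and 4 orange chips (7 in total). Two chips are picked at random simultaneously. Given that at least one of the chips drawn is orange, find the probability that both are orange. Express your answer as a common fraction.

1/3

P(both orange) = C(4,2)/C(7,2) = 2/7; P(at least one orange) = 1 − C(3,2)/C(7,2) = 6/7.
Since 'both orange' ⊆ 'at least one orange', P(both | at least one) = 2/7 / 6/7 = 1/3 ≈ 0.3333.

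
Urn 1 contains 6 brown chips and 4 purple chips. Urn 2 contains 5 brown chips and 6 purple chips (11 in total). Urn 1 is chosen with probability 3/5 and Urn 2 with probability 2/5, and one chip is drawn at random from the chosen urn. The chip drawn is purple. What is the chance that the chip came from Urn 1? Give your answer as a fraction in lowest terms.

11/21

P(purple | Urn 1) = 2/5; P(purple | Urn 2) = 6/11.
P(purple) = 3/5·2/5 + 2/5·6/11 = 126/275.
By Bayes' rule, P(Urn 1 | purple) = 6/25 / 126/275 = 11/21 ≈ 0.5238.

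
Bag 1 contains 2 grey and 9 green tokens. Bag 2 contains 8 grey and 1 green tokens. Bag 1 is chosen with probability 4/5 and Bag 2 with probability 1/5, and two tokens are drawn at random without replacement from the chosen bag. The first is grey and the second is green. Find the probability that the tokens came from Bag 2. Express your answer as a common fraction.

55/379

P(E | Bag 1) = 9/55; P(E | Bag 2) = 1/9.
P(E) = 4/5·9/55 + 1/5·1/9 = 379/2475.
By Bayes' rule, P(Bag 2 | E) = 1/45 / 379/2475 = 55/379 ≈ 0.1451.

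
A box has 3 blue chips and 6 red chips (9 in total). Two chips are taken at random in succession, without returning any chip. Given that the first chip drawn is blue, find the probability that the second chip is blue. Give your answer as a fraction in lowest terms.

After removing 1 blue, the box has 2 blue out of 8 remaining.
P(second is blue | given) = 2/8 = 1/4 ≈ 0.2500.

1/4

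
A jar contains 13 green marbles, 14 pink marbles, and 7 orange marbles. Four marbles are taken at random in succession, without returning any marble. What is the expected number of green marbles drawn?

26/17

By linearity of expectation, E[X] = Σ P(draw i is green); by symmetry each draw (even without replacement) has P(green) = 13/34.
E[X] = 4 · 13/34 = 26/17 ≈ 1.5294.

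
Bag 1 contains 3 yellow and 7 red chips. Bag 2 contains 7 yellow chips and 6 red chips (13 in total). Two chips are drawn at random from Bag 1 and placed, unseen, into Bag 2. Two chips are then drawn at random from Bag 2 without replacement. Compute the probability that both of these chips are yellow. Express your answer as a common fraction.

Condition on how many of the transferred chips are yellow (from Bag 1: 3 yellow of 10; then Bag 2 has 15 total).
  0 yellow: C(3,0)C(7,2)/C(10,2) = 7/15; then P = C(7,2)/C(15,2) = 1/5
  1 yellow: C(3,1)C(7,1)/C(10,2) = 7/15; then P = C(8,2)/C(15,2) = 4/15
  2 yellow: C(3,2)C(7,0)/C(10,2) = 1/15; then P = C(9,2)/C(15,2) = 12/35
P(both yellow) = 379/1575 ≈ 0.2406.

379/1575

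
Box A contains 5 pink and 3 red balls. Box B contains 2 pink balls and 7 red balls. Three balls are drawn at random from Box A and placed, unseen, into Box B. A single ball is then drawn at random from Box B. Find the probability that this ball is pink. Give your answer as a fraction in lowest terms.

31/96

Condition on how many of the transferred balls are pink (from Box A: 5 pink of 8; then Box B has 12 total).
  0 pink: C(5,0)C(3,3)/C(8,3) = 1/56; then P = 2/12
  1 pink: C(5,1)C(3,2)/C(8,3) = 15/56; then P = 3/12
  2 pink: C(5,2)C(3,1)/C(8,3) = 15/28; then P = 4/12
  3 pink: C(5,3)C(3,0)/C(8,3) = 5/28; then P = 5/12
P(pink from Box B) = 31/96 ≈ 0.3229.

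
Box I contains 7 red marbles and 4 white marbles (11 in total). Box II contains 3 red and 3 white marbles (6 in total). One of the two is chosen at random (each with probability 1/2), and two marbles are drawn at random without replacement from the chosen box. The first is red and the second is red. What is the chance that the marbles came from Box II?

11/32

P(E | Box I) = 21/55; P(E | Box II) = 1/5.
P(E) = 1/2·21/55 + 1/2·1/5 = 16/55.
By Bayes' rule, P(Box II | E) = 1/10 / 16/55 = 11/32 ≈ 0.3438.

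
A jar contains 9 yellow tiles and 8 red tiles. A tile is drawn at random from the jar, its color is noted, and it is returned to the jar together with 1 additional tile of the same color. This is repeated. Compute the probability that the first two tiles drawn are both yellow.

After a yellow draw the jar holds 10 yellow out of 18.
P = (9/17)·(10/18) = 5/17 ≈ 0.2941.

5/17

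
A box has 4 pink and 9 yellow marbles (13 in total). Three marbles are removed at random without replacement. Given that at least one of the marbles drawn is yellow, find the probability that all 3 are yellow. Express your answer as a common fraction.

14/47

P(all 3 yellow) = C(9,3)/C(13,3) = 42/143; P(at least one yellow) = 1 − C(4,3)/C(13,3) = 141/143.
Since 'all 3 yellow' ⊆ 'at least one yellow', P(all 3 | at least one) = 42/143 / 141/143 = 14/47 ≈ 0.2979.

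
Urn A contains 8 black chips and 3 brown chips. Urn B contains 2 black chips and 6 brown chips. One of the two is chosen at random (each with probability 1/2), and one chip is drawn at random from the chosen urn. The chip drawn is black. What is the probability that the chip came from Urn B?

11/43

P(black | Urn A) = 8/11; P(black | Urn B) = 1/4.
P(black) = 1/2·8/11 + 1/2·1/4 = 43/88.
By Bayes' rule, P(Urn B | black) = 1/8 / 43/88 = 11/43 ≈ 0.2558.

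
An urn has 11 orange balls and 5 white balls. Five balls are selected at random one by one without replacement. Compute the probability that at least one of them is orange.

Use the complement: P(at least one orange) = 1 − P(no orange).
P(none) = C(5,5)/C(16,5) = 1/4368.
So P = 1 − 1/4368 = 4367/4368 ≈ 0.9998.

4367/4368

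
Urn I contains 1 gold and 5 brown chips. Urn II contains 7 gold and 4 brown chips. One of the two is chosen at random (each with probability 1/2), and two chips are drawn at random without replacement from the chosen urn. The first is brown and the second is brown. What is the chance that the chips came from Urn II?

9/64

P(E | Urn I) = 2/3; P(E | Urn II) = 6/55.
P(E) = 1/2·2/3 + 1/2·6/55 = 64/165.
By Bayes' rule, P(Urn II | E) = 3/55 / 64/165 = 9/64 ≈ 0.1406.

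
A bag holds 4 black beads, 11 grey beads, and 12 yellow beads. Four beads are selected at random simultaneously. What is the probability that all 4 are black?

Unordered draws without replacement: count favorable combinations over C(27,4).
Favorable = C(4,4) · C(11,0) · C(12,0) = 1; total = C(27,4) = 17550.
P = 1/17550 = 1/17550 ≈ 0.0001.

1/17550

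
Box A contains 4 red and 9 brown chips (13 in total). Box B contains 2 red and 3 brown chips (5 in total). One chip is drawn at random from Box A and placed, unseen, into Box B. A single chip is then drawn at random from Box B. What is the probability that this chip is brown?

8/13

Condition on how many of the transferred chips are brown (from Box A: 9 brown of 13; then Box B has 6 total).
  0 brown: C(9,0)C(4,1)/C(13,1) = 4/13; then P = 3/6
  1 brown: C(9,1)C(4,0)/C(13,1) = 9/13; then P = 4/6
P(brown from Box B) = 8/13 ≈ 0.6154.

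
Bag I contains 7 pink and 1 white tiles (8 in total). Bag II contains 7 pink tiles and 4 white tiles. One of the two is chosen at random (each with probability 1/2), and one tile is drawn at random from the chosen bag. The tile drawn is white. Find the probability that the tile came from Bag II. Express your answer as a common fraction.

P(white | Bag I) = 1/8; P(white | Bag II) = 4/11.
P(white) = 1/2·1/8 + 1/2·4/11 = 43/176.
By Bayes' rule, P(Bag II | white) = 2/11 / 43/176 = 32/43 ≈ 0.7442.

32/43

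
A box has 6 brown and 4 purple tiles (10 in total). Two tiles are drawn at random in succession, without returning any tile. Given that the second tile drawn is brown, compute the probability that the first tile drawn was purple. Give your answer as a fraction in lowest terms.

P(first=purple and the second tile drawn is brown) = (4/10)·(6/9) = 4/15.
P(the second tile drawn is brown) = Σ over first color = 1/3 + 4/15 = 3/5.
By Bayes, P(first=purple | the second tile drawn is brown) = 4/15 / 3/5 = 4/9 ≈ 0.4444.

4/9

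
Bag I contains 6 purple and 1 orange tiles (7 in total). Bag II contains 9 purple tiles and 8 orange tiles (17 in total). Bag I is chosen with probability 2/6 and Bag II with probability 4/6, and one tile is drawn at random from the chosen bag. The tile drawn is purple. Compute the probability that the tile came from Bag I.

17/38

P(purple | Bag I) = 6/7; P(purple | Bag II) = 9/17.
P(purple) = 1/3·6/7 + 2/3·9/17 = 76/119.
By Bayes' rule, P(Bag I | purple) = 2/7 / 76/119 = 17/38 ≈ 0.4474.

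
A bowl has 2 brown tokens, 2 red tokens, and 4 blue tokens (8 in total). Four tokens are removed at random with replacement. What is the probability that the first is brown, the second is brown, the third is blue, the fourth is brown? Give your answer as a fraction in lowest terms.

1/128

Multiply the conditional probability of each draw in order, with replacement (the composition resets each draw).
P = (2/8) · (2/8) · (4/8) · (2/8) = 1/128 ≈ 0.0078.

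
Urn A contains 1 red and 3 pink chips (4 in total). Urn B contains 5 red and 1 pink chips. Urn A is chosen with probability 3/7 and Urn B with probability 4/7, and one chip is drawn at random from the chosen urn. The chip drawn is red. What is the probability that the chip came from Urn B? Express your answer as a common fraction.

40/49

P(red | Urn A) = 1/4; P(red | Urn B) = 5/6.
P(red) = 3/7·1/4 + 4/7·5/6 = 7/12.
By Bayes' rule, P(Urn B | red) = 10/21 / 7/12 = 40/49 ≈ 0.8163.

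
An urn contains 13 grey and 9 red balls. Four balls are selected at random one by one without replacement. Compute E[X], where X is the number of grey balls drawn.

26/11

By linearity of expectation, E[X] = Σ P(draw i is grey); by symmetry each draw (even without replacement) has P(grey) = 13/22.
E[X] = 4 · 13/22 = 26/11 ≈ 2.3636.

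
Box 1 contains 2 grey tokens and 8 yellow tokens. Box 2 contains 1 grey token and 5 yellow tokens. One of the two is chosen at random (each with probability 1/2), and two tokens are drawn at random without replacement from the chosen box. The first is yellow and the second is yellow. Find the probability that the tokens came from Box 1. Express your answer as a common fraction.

14/29

P(E | Box 1) = 28/45; P(E | Box 2) = 2/3.
P(E) = 1/2·28/45 + 1/2·2/3 = 29/45.
By Bayes' rule, P(Box 1 | E) = 14/45 / 29/45 = 14/29 ≈ 0.4828.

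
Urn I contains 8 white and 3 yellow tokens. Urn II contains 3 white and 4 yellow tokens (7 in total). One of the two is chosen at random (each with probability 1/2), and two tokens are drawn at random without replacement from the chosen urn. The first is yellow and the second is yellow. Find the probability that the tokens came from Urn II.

P(E | Urn I) = 3/55; P(E | Urn II) = 2/7.
P(E) = 1/2·3/55 + 1/2·2/7 = 131/770.
By Bayes' rule, P(Urn II | E) = 1/7 / 131/770 = 110/131 ≈ 0.8397.

110/131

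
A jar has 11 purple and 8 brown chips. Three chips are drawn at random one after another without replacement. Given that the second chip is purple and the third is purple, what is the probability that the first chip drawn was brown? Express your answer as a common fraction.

8/17

P(first=brown and the second chip is purple and the third is purple) = (8/19)·(11/18)·(10/17) = 440/2907.
P(E) = Σ over first color = 55/323 + 440/2907 = 55/171.
By Bayes, P(first=brown | E) = 440/2907 / 55/171 = 8/17 ≈ 0.4706.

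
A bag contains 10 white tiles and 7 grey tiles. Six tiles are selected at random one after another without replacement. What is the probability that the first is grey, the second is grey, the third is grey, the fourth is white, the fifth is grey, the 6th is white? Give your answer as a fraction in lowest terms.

Multiply the conditional probability of each draw in order, without replacement, so each draw removes one from its color and from the total.
P = (7/17) · (6/16) · (5/15) · (10/14) · (4/13) · (9/12) = 15/1768 ≈ 0.0085.

15/1768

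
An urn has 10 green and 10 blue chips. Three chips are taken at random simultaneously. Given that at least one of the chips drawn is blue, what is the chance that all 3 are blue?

2/17

P(all 3 blue) = C(10,3)/C(20,3) = 2/19; P(at least one blue) = 1 − C(10,3)/C(20,3) = 17/19.
Since 'all 3 blue' ⊆ 'at least one blue', P(all 3 | at least one) = 2/19 / 17/19 = 2/17 ≈ 0.1176.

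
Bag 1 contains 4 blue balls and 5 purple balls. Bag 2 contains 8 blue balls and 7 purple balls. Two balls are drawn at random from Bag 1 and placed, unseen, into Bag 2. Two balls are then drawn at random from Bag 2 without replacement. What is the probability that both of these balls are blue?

635/2448

Condition on how many of the transferred balls are blue (from Bag 1: 4 blue of 9; then Bag 2 has 17 total).
  0 blue: C(4,0)C(5,2)/C(9,2) = 5/18; then P = C(8,2)/C(17,2) = 7/34
  1 blue: C(4,1)C(5,1)/C(9,2) = 5/9; then P = C(9,2)/C(17,2) = 9/34
  2 blue: C(4,2)C(5,0)/C(9,2) = 1/6; then P = C(10,2)/C(17,2) = 45/136
P(both blue) = 635/2448 ≈ 0.2594.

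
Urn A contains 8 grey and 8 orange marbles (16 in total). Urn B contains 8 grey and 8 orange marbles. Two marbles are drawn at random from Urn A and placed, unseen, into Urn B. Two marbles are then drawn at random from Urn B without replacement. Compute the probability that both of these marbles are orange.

Condition on how many of the transferred marbles are orange (from Urn A: 8 orange of 16; then Urn B has 18 total).
  0 orange: C(8,0)C(8,2)/C(16,2) = 7/30; then P = C(8,2)/C(18,2) = 28/153
  1 orange: C(8,1)C(8,1)/C(16,2) = 8/15; then P = C(9,2)/C(18,2) = 4/17
  2 orange: C(8,2)C(8,0)/C(16,2) = 7/30; then P = C(10,2)/C(18,2) = 5/17
P(both orange) = 1087/4590 ≈ 0.2368.

1087/4590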